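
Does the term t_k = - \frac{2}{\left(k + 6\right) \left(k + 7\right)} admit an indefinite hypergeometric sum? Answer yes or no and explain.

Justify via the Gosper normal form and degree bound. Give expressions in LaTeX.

Yes. s_k = - \frac{k}{3 k + 18}.

t_(k+1)/t_k = (k + 6)/(k + 8).
Take A(k)=k + 6, B(k)=k + 8, C(k)=1.
Key eq: (k + 6)·f(k+1) = (k + 7)·f(k) + (1).
From deg A=1, deg B=1, deg C=0: d=1.
Solving with deg f ≤ 1: f(k) = k/6.
Then R = B(k−1)f/C = k*(k + 7)/6, so s_k = R(k)·t_k = -k/(3*k + 18).
Δs = -2/(k**2 + 13*k + 42), as required.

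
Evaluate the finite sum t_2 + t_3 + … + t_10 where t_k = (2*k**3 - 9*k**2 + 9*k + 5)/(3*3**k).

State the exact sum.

Step 1: r(k) = (2*k**3 - 3*k**2 - 3*k + 7)/(3*(2*k**3 - 9*k**2 + 9*k + 5)).
Factor: A=1/3; B=1; C=k**3 - 9*k**2/2 + 9*k/2 + 5/2.
Key eq: (1/3)·f(k+1) = (1)·f(k) + (k**3 - 9*k**2/2 + 9*k/2 + 5/2).
From deg A=0, deg B=0, deg C=3: d=3.
Solve for f: f(k) = -3*(k**3 - 3*k**2 + 3*k + 3)/2 (degree 3 ≤ 3).
R(k) = B(k−1)·f(k)/C(k) = -3*(k**3 - 3*k**2 + 3*k + 3)/(2*k**3 - 9*k**2 + 9*k + 5); s_k = R·t_k = (-k**3 + 3*k**2 - 3*k - 3)/3**k.
Check: Δs_k = (2*k**3 - 9*k**2 + 9*k + 5)/(3*3**k). ✓
Sum = s_(11) − s_(2); s_(11) = -1004/177147, s_(2) = -5/9 ⇒ 97411/177147.

Σ = 97411/177147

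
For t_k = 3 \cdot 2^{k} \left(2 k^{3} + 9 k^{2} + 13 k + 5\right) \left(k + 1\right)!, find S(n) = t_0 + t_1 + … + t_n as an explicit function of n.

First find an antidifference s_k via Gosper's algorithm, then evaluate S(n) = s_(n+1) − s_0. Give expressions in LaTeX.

r(k) = 2*(2*k**4 + 19*k**3 + 67*k**2 + 103*k + 58)/(2*k**3 + 9*k**2 + 13*k + 5) after simplifying.
Take A(k)=2*k + 4, B(k)=1, C(k)=k**3 + 9*k**2/2 + 13*k/2 + 5/2.
Key eq: (2*k + 4)·f(k+1) = (1)·f(k) + (k**3 + 9*k**2/2 + 13*k/2 + 5/2).
Degrees (1,0,3) ⇒ d ≤ 2.
Solving with deg f ≤ 2: f(k) = (k**2 + k - 1)/2.
Get s_k = R·t_k = 3*2**k*(k**2 + k - 1)*factorial(k + 1) with R(k) = B(k−1)f(k)/C(k) = (k**2 + k - 1)/(2*k**3 + 9*k**2 + 13*k + 5).
Check: Δs_k = 3*2**k*(2*k**3 + 9*k**2 + 13*k + 5)*factorial(k + 1). ✓
s_(n+1) = 6*2**n*(n**2 + 3*n + 1)*factorial(n + 2) and s_(0) = -3, so S(n) = 6*2**n*n**4*factorial(n) + 36*2**n*n**3*factorial(n) + 72*2**n*n**2*factorial(n) + 54*2**n*n*factorial(n) + 12*2**n*factorial(n) + 3.

S(n) = 6 \cdot 2^{n} n^{4} n! + 36 \cdot 2^{n} n^{3} n! + 72 \cdot 2^{n} n^{2} n! + 54 \cdot 2^{n} n n! + 12 \cdot 2^{n} n! + 3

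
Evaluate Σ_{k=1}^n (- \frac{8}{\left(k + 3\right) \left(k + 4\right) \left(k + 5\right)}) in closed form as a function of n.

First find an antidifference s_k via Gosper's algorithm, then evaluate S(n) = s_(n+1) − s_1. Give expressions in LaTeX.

Compute t_(k+1)/t_k: get (k + 3)/(k + 6).
Factor: A=k + 3; B=k + 6; C=1.
Need (k + 3)·f(k+1) − (k + 5)·f(k) = 1.
deg f ≤ 2 (via 1,1,0).
Coefficient equations give f(k) = k*(k + 7)/24.
So s_k = (B(k−1)f/C)·t_k = (k*(k + 5)*(k + 7)/24)·t_k = k*(-k - 7)/(3*(k + 3)*(k + 4)).
Check: Δs_k = -8/(k**3 + 12*k**2 + 47*k + 60). ✓
s_(n+1) = (-n**2 - 9*n - 8)/(3*(n**2 + 9*n + 20)) and s_(1) = -2/15, so S(n) = n*(-n - 9)/(5*(n**2 + 9*n + 20)).

S(n) = \frac{n \left(- n - 9\right)}{5 \left(n^{2} + 9 n + 20\right)}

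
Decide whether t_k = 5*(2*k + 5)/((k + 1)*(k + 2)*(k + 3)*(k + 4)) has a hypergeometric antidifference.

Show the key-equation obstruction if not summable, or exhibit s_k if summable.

Compute t_(k+1)/t_k: get (k + 1)*(2*k + 7)/((k + 5)*(2*k + 5)).
A = k + 1, B = k + 5, C = k + 5/2.
Solve (k + 1)·f(k+1) − (k + 4)·f(k) = k + 5/2.
d = 3 from the (1,1,1) case.
A polynomial solution: f(k) = k*(k + 2)*(k + 4)/6.
R(k) = B(k−1)·f(k)/C(k) = k*(k + 2)*(k + 4)**2/(3*(2*k + 5)); s_k = R·t_k = 5*k*(k + 4)/(3*(k**2 + 4*k + 3)).
Δs = 5*(2*k + 5)/(k**4 + 10*k**3 + 35*k**2 + 50*k + 24), as required.

Yes. s_k = 5*k*(k + 4)/(3*(k**2 + 4*k + 3)).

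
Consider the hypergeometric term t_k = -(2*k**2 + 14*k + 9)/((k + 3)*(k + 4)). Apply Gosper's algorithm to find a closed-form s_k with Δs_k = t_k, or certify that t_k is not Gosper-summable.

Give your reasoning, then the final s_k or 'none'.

s_k = k*(-2*k - 1)/(k + 3)

Ratio r(k) = (k + 3)*(14*k + 2*(k + 1)**2 + 23)/((k + 5)*(2*k**2 + 14*k + 9)).
Take A(k)=k + 3, B(k)=k + 5, C(k)=k**2 + 7*k + 9/2.
Need (k + 3)·f(k+1) − (k + 4)·f(k) = k**2 + 7*k + 9/2.
d = 2 from the (1,1,2) case.
A polynomial solution: f(k) = k*(2*k + 1)/2.
Certificate R = B(k−1)f/C = k*(k + 4)*(2*k + 1)/(2*k**2 + 14*k + 9) gives s_k = k*(-2*k - 1)/(k + 3).
Verify: (-2*k**2 - 14*k - 9)/(k**2 + 7*k + 12) matches t_k.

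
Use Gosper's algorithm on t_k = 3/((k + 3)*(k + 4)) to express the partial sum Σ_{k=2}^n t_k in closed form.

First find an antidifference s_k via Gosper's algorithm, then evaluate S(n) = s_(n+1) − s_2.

Ratio r(k) = (k + 3)/(k + 5).
Factor: A=k + 3; B=k + 5; C=1.
Need (k + 3)·f(k+1) − (k + 4)·f(k) = 1.
Degrees (1,1,0) ⇒ d ≤ 1.
Match coefficients ⇒ f(k) = k/3.
Certificate R = B(k−1)f/C = k*(k + 4)/3 gives s_k = k/(k + 3).
Δs = 3/(k**2 + 7*k + 12), as required.
Evaluate: s_(n+1) = (n + 1)/(n + 4); subtract s_(2) = 2/5 ⇒ S(n) = 3*(n - 1)/(5*(n + 4)).

S(n) = 3*(n - 1)/(5*(n + 4))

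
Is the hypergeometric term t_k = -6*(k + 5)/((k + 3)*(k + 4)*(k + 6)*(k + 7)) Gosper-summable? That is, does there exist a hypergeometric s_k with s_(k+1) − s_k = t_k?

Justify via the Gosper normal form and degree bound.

Yes. s_k = k*(-k - 9)/(6*(k**2 + 9*k + 18)).

r(k) = (k + 3)*(k + 6)**2/((k + 5)**2*(k + 8)) after simplifying.
Take A(k)=k + 3, B(k)=k + 8, C(k)=k**2 + 10*k + 25.
Solve (k + 3)·f(k+1) − (k + 7)·f(k) = k**2 + 10*k + 25.
deg f ≤ 4 (via 1,1,2).
Coefficient equations give f(k) = k*(k + 4)*(k + 5)*(k + 9)/36.
Certificate R = B(k−1)f/C = k*(k + 4)*(k + 7)*(k + 9)/(36*(k + 5)) gives s_k = k*(-k - 9)/(6*(k**2 + 9*k + 18)).
Δs = 6*(-k - 5)/(k**4 + 20*k**3 + 145*k**2 + 450*k + 504), as required.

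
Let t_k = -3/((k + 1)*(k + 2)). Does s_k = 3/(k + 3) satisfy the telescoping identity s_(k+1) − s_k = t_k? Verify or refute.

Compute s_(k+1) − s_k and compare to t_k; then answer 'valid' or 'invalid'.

s_(k+1) = 3/(k + 4)
s_(k+1) − s_k = -3/((k + 3)*(k + 4))
(s_(k+1) − s_k) − t_k = 6*(2*k + 5)/(k**4 + 10*k**3 + 35*k**2 + 50*k + 24)

Invalid: residual 6*(2*k + 5)/(k**4 + 10*k**3 + 35*k**2 + 50*k + 24) ≠ 0.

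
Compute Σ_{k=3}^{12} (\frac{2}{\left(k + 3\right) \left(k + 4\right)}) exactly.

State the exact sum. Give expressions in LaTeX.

Step 1: r(k) = (k + 3)/(k + 5).
So A=k + 3 and B=k + 5, with C=1.
Solve (k + 3)·f(k+1) − (k + 4)·f(k) = 1.
deg f ≤ 1 (via 1,1,0).
Match coefficients ⇒ f(k) = k/3.
Get s_k = R·t_k = 2*k/(3*(k + 3)) with R(k) = B(k−1)f(k)/C(k) = k*(k + 4)/3.
s_(k+1) − s_k = 2/(k**2 + 7*k + 12) = t_k.
Telescoping: Σ = s_(13) − s_(3) = 13/24 − (1/3) = 5/24.

Σ = 5/24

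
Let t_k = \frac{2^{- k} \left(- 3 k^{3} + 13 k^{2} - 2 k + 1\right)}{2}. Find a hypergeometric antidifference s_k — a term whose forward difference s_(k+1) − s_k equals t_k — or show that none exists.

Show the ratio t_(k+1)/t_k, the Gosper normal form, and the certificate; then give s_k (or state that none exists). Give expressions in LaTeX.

s_k = 2^{- k} \left(3 k^{3} - 4 k^{2} + 3 k + 1\right)

Step 1: r(k) = (3*k**3 - 4*k**2 - 15*k - 9)/(2*(3*k**3 - 13*k**2 + 2*k - 1)).
Gosper form: A/B · C(k+1)/C(k) with A=1/2, B=1, C=k**3 - 13*k**2/3 + 2*k/3 - 1/3.
f must satisfy (1/2)·f(k+1) − (1)·f(k) = k**3 - 13*k**2/3 + 2*k/3 - 1/3.
deg f ≤ 3 (via 0,0,3).
Match coefficients ⇒ f(k) = -2*(3*k**3 - 4*k**2 + 3*k + 1)/3.
Certificate R = B(k−1)f/C = -2*(3*k**3 - 4*k**2 + 3*k + 1)/(3*k**3 - 13*k**2 + 2*k - 1) gives s_k = (3*k**3 - 4*k**2 + 3*k + 1)/2**k.
Verify: (-3*k**3 + 13*k**2 - 2*k + 1)/(2*2**k) matches t_k.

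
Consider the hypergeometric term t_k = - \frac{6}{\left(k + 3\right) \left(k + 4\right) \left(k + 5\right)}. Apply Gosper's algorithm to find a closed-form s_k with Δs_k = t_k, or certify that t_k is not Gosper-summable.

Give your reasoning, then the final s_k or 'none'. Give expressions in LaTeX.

s_k = \frac{k \left(- k - 7\right)}{4 \left(k + 3\right) \left(k + 4\right)}

r(k) = (k + 3)/(k + 6) after simplifying.
Factor: A=k + 3; B=k + 6; C=1.
f must satisfy (k + 3)·f(k+1) − (k + 5)·f(k) = 1.
d = 2 from the (1,1,0) case.
A polynomial solution: f(k) = k*(k + 7)/24.
Then R = B(k−1)f/C = k*(k + 5)*(k + 7)/24, so s_k = R(k)·t_k = k*(-k - 7)/(4*(k + 3)*(k + 4)).
Δs = -6/(k**3 + 12*k**2 + 47*k + 60), as required.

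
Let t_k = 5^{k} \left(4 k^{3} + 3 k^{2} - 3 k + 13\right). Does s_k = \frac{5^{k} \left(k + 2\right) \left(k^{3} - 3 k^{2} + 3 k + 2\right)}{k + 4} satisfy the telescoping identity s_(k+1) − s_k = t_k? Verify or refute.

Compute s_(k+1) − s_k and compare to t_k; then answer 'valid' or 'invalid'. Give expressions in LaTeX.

s_(k+1) = 5**(k + 1)*(k**4 + 3*k**3 + 3*k + 9)/(k + 5)
s_(k+1) − s_k = 5**k*(4*k**5 + 31*k**4 + 68*k**3 + 22*k**2 + 61*k + 160)/(k**2 + 9*k + 20)
(s_(k+1) − s_k) − t_k = 4*5**k*(-2*k**4 - 9*k**3 - 6*k**2 + k - 25)/(k**2 + 9*k + 20)

Invalid: residual \frac{4 \cdot 5^{k} \left(- 2 k^{4} - 9 k^{3} - 6 k^{2} + k - 25\right)}{k^{2} + 9 k + 20} ≠ 0.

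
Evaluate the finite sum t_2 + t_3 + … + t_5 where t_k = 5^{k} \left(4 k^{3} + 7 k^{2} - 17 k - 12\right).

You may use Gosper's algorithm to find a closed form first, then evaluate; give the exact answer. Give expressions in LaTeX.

Ratio r(k) = 5*(4*k**3 + 19*k**2 + 9*k - 18)/(4*k**3 + 7*k**2 - 17*k - 12).
Gosper form: A/B · C(k+1)/C(k) with A=5, B=1, C=k**3 + 7*k**2/4 - 17*k/4 - 3.
Need (5)·f(k+1) − (1)·f(k) = k**3 + 7*k**2/4 - 17*k/4 - 3.
d = 3 from the (0,0,3) case.
Coefficient equations give f(k) = (k**3 - 2*k**2 - 3*k + 2)/4.
Then R = B(k−1)f/C = (k**3 - 2*k**2 - 3*k + 2)/(4*k**3 + 7*k**2 - 17*k - 12), so s_k = R(k)·t_k = 5**k*(k**3 - 2*k**2 - 3*k + 2).
Check: Δs_k = 5**k*(4*k**3 + 7*k**2 - 17*k - 12). ✓
Evaluate s at k=6 and k=2: 2000000 and -100; difference 2000100.

Σ = 2000100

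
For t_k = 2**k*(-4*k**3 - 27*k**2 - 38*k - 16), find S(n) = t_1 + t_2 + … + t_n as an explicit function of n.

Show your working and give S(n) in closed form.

r(k) = 2*(4*k**3 + 39*k**2 + 104*k + 85)/(4*k**3 + 27*k**2 + 38*k + 16) after simplifying.
Gosper form: A/B · C(k+1)/C(k) with A=2, B=1, C=k**3 + 27*k**2/4 + 19*k/2 + 4.
Set up (2)·f(k+1) − (1)·f(k) − (k**3 + 27*k**2/4 + 19*k/2 + 4) = 0.
Bound: deg f ≤ 3.
Coefficient equations give f(k) = (4*k**3 + 3*k**2 + 2*k - 2)/4.
Then R = B(k−1)f/C = (4*k**3 + 3*k**2 + 2*k - 2)/(4*k**3 + 27*k**2 + 38*k + 16), so s_k = R(k)·t_k = 2**k*(-4*k**3 - 3*k**2 - 2*k + 2).
s_(k+1) − s_k = 2**k*(-4*k**3 - 27*k**2 - 38*k - 16) = t_k.
s_(n+1) = 2**(n + 1)*(-4*n**3 - 15*n**2 - 20*n - 7) and s_(1) = -14, so S(n) = -8*2**n*n**3 - 30*2**n*n**2 - 40*2**n*n - 14*2**n + 14.

S(n) = -8*2**n*n**3 - 30*2**n*n**2 - 40*2**n*n - 14*2**n + 14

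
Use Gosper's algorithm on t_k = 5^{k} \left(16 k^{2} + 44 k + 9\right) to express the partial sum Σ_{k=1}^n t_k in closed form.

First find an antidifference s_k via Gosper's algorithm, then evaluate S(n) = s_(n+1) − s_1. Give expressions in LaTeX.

Step 1: r(k) = 5*(16*k**2 + 76*k + 69)/(16*k**2 + 44*k + 9).
Gosper form: A/B · C(k+1)/C(k) with A=5, B=1, C=k**2 + 11*k/4 + 9/16.
Key eq: (5)·f(k+1) = (1)·f(k) + (k**2 + 11*k/4 + 9/16).
Degrees (0,0,2) ⇒ d ≤ 2.
Coefficient equations give f(k) = (4*k**2 + k - 4)/16.
Then R = B(k−1)f/C = (4*k**2 + k - 4)/(16*k**2 + 44*k + 9), so s_k = R(k)·t_k = 5**k*(4*k**2 + k - 4).
Δs = 5**k*(16*k**2 + 44*k + 9), as required.
s_(n+1) = 5**(n + 1)*(4*n**2 + 9*n + 1) and s_(1) = 5, so S(n) = 20*5**n*n**2 + 45*5**n*n + 5*5**n - 5.

S(n) = 20 \cdot 5^{n} n^{2} + 45 \cdot 5^{n} n + 5 \cdot 5^{n} - 5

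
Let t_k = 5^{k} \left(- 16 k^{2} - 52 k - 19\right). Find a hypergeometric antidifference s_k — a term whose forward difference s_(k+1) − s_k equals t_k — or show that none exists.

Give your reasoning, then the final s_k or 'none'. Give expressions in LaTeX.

Ratio r(k) = 5*(16*k**2 + 84*k + 87)/(16*k**2 + 52*k + 19).
So A=5 and B=1, with C=k**2 + 13*k/4 + 19/16.
Key eq: (5)·f(k+1) = (1)·f(k) + (k**2 + 13*k/4 + 19/16).
Degrees (0,0,2) ⇒ d ≤ 2.
A polynomial solution: f(k) = (4*k**2 + 3*k - 4)/16.
Certificate R = B(k−1)f/C = (4*k**2 + 3*k - 4)/(16*k**2 + 52*k + 19) gives s_k = 5**k*(-4*k**2 - 3*k + 4).
Verify: 5**k*(-16*k**2 - 52*k - 19) matches t_k.

s_k = 5^{k} \left(- 4 k^{2} - 3 k + 4\right)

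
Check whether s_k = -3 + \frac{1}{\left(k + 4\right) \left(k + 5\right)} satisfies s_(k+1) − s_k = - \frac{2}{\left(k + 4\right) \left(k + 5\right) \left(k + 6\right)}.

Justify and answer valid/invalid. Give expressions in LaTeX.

s_(k+1) = -3 + 1/((k + 5)*(k + 6))
s_(k+1) − s_k = -2/(k**3 + 15*k**2 + 74*k + 120)
(s_(k+1) − s_k) − t_k = 0

Valid: the claim telescopes to t_k.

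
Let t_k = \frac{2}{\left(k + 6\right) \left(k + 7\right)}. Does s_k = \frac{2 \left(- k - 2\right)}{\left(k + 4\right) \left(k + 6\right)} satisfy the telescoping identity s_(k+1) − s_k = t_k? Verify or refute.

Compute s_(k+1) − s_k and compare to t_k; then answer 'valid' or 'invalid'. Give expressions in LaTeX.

s_(k+1) = 2*(-k - 3)/((k + 5)*(k + 7))
s_(k+1) − s_k = 2*(k**2 + 5*k - 2)/(k**4 + 22*k**3 + 179*k**2 + 638*k + 840)
(s_(k+1) − s_k) − t_k = 4*(-2*k - 11)/(k**4 + 22*k**3 + 179*k**2 + 638*k + 840)

Invalid: residual \frac{4 \left(- 2 k - 11\right)}{k^{4} + 22 k^{3} + 179 k^{2} + 638 k + 840} ≠ 0.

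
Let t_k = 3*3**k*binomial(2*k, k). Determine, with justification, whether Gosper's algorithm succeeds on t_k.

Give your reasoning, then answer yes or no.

r(k) = 6*(2*k + 1)/(k + 1) after simplifying.
Take A(k)=12*k + 6, B(k)=k + 1, C(k)=1.
Solve (12*k + 6)·f(k+1) − (k)·f(k) = 1.
d = -1 from the (1,1,0) case.
Bound -1 < 0, so the key equation has no polynomial solution.

No; the degree bound rules out any f.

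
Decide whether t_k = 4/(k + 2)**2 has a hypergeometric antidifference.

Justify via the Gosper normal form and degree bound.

No; the coefficient equations for f are inconsistent.

Ratio r(k) = (k + 2)**2/(k + 3)**2.
Gosper form: A/B · C(k+1)/C(k) with A=k**2 + 4*k + 4, B=k**2 + 6*k + 9, C=1.
Key eq: (k**2 + 4*k + 4)·f(k+1) = (k**2 + 4*k + 4)·f(k) + (1).
Degrees (2,2,0) ⇒ d ≤ 0.
Write f(k) = c0. Then LHS − RHS = -1, requiring -1 = 0: contradictory. No certificate.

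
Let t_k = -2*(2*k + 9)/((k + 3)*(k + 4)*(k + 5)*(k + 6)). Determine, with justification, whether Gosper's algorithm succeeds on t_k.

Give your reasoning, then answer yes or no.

Yes. s_k = 2*k*(-k - 8)/(15*(k**2 + 8*k + 15)).

The ratio is (k + 3)*(2*k + 11)/((k + 7)*(2*k + 9)).
Factor: A=k + 3; B=k + 7; C=k + 9/2.
Key eq: (k + 3)·f(k+1) = (k + 6)·f(k) + (k + 9/2).
d = 3 from the (1,1,1) case.
Match coefficients ⇒ f(k) = k*(k + 4)*(k + 8)/30.
R(k) = B(k−1)·f(k)/C(k) = k*(k + 4)*(k + 6)*(k + 8)/(15*(2*k + 9)); s_k = R·t_k = 2*k*(-k - 8)/(15*(k**2 + 8*k + 15)).
Δs = 2*(-2*k - 9)/(k**4 + 18*k**3 + 119*k**2 + 342*k + 360), as required.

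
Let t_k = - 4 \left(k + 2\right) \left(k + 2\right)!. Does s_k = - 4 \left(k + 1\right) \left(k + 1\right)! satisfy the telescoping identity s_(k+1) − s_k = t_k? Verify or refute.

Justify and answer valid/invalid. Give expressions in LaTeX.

Invalid: residual 4 \left(k + 1\right) \left(k + 1\right)! ≠ 0.

s_(k+1) = -4*(k + 2)*factorial(k + 2)
s_(k+1) − s_k = -4*(k**2 + 3*k + 3)*factorial(k + 1)
(s_(k+1) − s_k) − t_k = 4*(k + 1)*factorial(k + 1)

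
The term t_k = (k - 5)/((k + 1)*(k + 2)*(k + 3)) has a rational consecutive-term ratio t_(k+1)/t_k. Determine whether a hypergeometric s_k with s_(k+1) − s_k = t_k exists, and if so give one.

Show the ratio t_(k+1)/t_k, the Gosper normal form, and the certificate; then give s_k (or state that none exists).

s_k = k*(-k - 4)/((k + 1)*(k + 2))

Ratio r(k) = (k - 4)*(k + 1)/((k - 5)*(k + 4)).
A = k + 1, B = k + 4, C = k - 5.
Set up (k + 1)·f(k+1) − (k + 3)·f(k) − (k - 5) = 0.
Degrees (1,1,1) ⇒ d ≤ 2.
Solve for f: f(k) = -k*(k + 4) (degree 2 ≤ 2).
Then R = B(k−1)f/C = -k*(k + 3)*(k + 4)/(k - 5), so s_k = R(k)·t_k = k*(-k - 4)/((k + 1)*(k + 2)).
Verify: (k - 5)/(k**3 + 6*k**2 + 11*k + 6) matches t_k.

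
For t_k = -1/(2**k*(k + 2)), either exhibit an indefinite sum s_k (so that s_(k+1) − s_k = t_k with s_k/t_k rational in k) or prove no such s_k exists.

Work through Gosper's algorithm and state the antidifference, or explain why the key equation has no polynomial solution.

t_(k+1)/t_k = (k + 2)/(2*(k + 3)).
Take A(k)=k/2 + 1, B(k)=k + 3, C(k)=1.
Key eq: (k/2 + 1)·f(k+1) = (k + 2)·f(k) + (1).
From deg A=1, deg B=1, deg C=0: d=-1.
deg f ≤ -1 is impossible — no certificate.

not Gosper-summable; s_k does not exist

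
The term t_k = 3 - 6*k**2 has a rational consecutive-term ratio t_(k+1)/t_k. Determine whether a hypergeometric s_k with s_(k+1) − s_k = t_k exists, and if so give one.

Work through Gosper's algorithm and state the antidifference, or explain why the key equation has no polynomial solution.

s_k = k*(-2*k**2 + 3*k + 2)

r(k) = (2*(k + 1)**2 - 1)/(2*k**2 - 1) after simplifying.
Take A(k)=1, B(k)=1, C(k)=k**2 - 1/2.
f must satisfy (1)·f(k+1) − (1)·f(k) = k**2 - 1/2.
d = 3 from the (0,0,2) case.
Match coefficients ⇒ f(k) = k*(k - 2)*(2*k + 1)/6.
Get s_k = R·t_k = k*(-2*k**2 + 3*k + 2) with R(k) = B(k−1)f(k)/C(k) = k*(k - 2)*(2*k + 1)/(3*(2*k**2 - 1)).
s_(k+1) − s_k = 3 - 6*k**2 = t_k.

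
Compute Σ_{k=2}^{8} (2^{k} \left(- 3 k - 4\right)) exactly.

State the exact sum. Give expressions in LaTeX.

Σ = -12784

Step 1: r(k) = 2*(3*k + 7)/(3*k + 4).
A = 2, B = 1, C = k + 4/3.
f must satisfy (2)·f(k+1) − (1)·f(k) = k + 4/3.
Bound: deg f ≤ 1.
Solve for f: f(k) = (3*k - 2)/3 (degree 1 ≤ 1).
Get s_k = R·t_k = 2**k*(2 - 3*k) with R(k) = B(k−1)f(k)/C(k) = (3*k - 2)/(3*k + 4).
Δs = 2**k*(-3*k - 4), as required.
Σ_(k=2)^(8) t_k = s_(9) − s_(2) = -12800 − (-16) = -12784.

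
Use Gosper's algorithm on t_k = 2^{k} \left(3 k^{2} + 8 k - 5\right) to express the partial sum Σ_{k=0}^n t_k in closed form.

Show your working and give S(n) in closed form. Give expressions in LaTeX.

S(n) = 6 \cdot 2^{n} n^{2} + 4 \cdot 2^{n} n - 8 \cdot 2^{n} + 3

Ratio r(k) = 2*(3*k**2 + 14*k + 6)/(3*k**2 + 8*k - 5).
Factor: A=2; B=1; C=k**2 + 8*k/3 - 5/3.
Set up (2)·f(k+1) − (1)·f(k) − (k**2 + 8*k/3 - 5/3) = 0.
Degrees (0,0,2) ⇒ d ≤ 2.
Coefficient equations give f(k) = (3*k**2 - 4*k - 3)/3.
Then R = B(k−1)f/C = (3*k**2 - 4*k - 3)/(3*k**2 + 8*k - 5), so s_k = R(k)·t_k = 2**k*(3*k**2 - 4*k - 3).
s_(k+1) − s_k = 2**k*(3*k**2 + 8*k - 5) = t_k.
Σ_(k=0)^n t_k = s_(n+1) − s_(0) = (2**(n + 1)*(3*n**2 + 2*n - 4)) − (-3), i.e. 6*2**n*n**2 + 4*2**n*n - 8*2**n + 3.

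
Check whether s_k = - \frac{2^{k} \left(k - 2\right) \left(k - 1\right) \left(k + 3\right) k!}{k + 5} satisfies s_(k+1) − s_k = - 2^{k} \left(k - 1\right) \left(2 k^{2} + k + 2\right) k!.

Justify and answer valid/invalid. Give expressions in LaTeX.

s_(k+1) = -2**(k + 1)*k*(k - 1)*(k + 4)*factorial(k + 1)/(k + 6)
s_(k+1) − s_k = -2**k*(k - 1)*(2*k**4 + 19*k**3 + 51*k**2 + 40*k + 36)*factorial(k)/((k + 5)*(k + 6))
(s_(k+1) − s_k) − t_k = 2**(k + 1)*(k - 1)*(2*k**3 + 11*k**2 + 6*k + 12)*factorial(k)/((k + 5)*(k + 6))

Invalid: residual \frac{2^{k + 1} \left(k - 1\right) \left(2 k^{3} + 11 k^{2} + 6 k + 12\right) k!}{\left(k + 5\right) \left(k + 6\right)} ≠ 0.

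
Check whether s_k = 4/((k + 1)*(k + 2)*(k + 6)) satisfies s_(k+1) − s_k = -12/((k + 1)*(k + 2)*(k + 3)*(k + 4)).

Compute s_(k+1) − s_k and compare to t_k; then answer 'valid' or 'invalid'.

s_(k+1) = 4/((k + 2)*(k + 3)*(k + 7))
s_(k+1) − s_k = 12*(-k - 5)/(k**5 + 19*k**4 + 131*k**3 + 401*k**2 + 540*k + 252)
(s_(k+1) − s_k) − t_k = 24*(2*k + 11)/(k**6 + 23*k**5 + 207*k**4 + 925*k**3 + 2144*k**2 + 2412*k + 1008)

Invalid: residual 24*(2*k + 11)/(k**6 + 23*k**5 + 207*k**4 + 925*k**3 + 2144*k**2 + 2412*k + 1008) ≠ 0.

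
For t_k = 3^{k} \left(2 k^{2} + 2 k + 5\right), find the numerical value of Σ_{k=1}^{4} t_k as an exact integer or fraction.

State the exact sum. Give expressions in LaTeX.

Step 1: r(k) = 3*(2*k**2 + 6*k + 9)/(2*k**2 + 2*k + 5).
Factor: A=3; B=1; C=k**2 + k + 5/2.
Key eq: (3)·f(k+1) = (1)·f(k) + (k**2 + k + 5/2).
Bound: deg f ≤ 2.
A polynomial solution: f(k) = (k**2 - 2*k + 4)/2.
R(k) = B(k−1)·f(k)/C(k) = (k**2 - 2*k + 4)/(2*k**2 + 2*k + 5); s_k = R·t_k = 3**k*(k**2 - 2*k + 4).
s_(k+1) − s_k = 3**k*(2*k**2 + 2*k + 5) = t_k.
Telescoping: Σ = s_(5) − s_(1) = 4617 − (9) = 4608.

Σ = 4608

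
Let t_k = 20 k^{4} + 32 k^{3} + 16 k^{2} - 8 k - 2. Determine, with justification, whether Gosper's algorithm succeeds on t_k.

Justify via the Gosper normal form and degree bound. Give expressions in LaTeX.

The ratio is (10*k**4 + 56*k**3 + 116*k**2 + 100*k + 29)/(10*k**4 + 16*k**3 + 8*k**2 - 4*k - 1).
A = 1, B = 1, C = k**4 + 8*k**3/5 + 4*k**2/5 - 2*k/5 - 1/10.
Need (1)·f(k+1) − (1)·f(k) = k**4 + 8*k**3/5 + 4*k**2/5 - 2*k/5 - 1/10.
Bound: deg f ≤ 5.
A polynomial solution: f(k) = k*(2*k**4 - k**3 - 2*k**2 - 2*k + 2)/10.
R(k) = B(k−1)·f(k)/C(k) = k*(2*k**4 - k**3 - 2*k**2 - 2*k + 2)/(10*k**4 + 16*k**3 + 8*k**2 - 4*k - 1); s_k = R·t_k = 2*k*(2*k**4 - k**3 - 2*k**2 - 2*k + 2).
Δs = 20*k**4 + 32*k**3 + 16*k**2 - 8*k - 2, as required.

Yes. s_k = 2 k \left(2 k^{4} - k^{3} - 2 k^{2} - 2 k + 2\right).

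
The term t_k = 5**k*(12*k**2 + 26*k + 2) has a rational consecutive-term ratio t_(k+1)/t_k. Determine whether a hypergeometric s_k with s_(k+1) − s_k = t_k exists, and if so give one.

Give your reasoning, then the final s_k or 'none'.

r(k) = 5*(6*k**2 + 25*k + 20)/(6*k**2 + 13*k + 1) after simplifying.
Factor: A=5; B=1; C=k**2 + 13*k/6 + 1/6.
Set up (5)·f(k+1) − (1)·f(k) − (k**2 + 13*k/6 + 1/6) = 0.
Bound: deg f ≤ 2.
Coefficient equations give f(k) = (k - 1)*(3*k + 2)/12.
Get s_k = R·t_k = 5**k*(3*k**2 - k - 2) with R(k) = B(k−1)f(k)/C(k) = (k - 1)*(3*k + 2)/(2*(6*k**2 + 13*k + 1)).
s_(k+1) − s_k = 5**k*(12*k**2 + 26*k + 2) = t_k.

s_k = 5**k*(3*k**2 - k - 2)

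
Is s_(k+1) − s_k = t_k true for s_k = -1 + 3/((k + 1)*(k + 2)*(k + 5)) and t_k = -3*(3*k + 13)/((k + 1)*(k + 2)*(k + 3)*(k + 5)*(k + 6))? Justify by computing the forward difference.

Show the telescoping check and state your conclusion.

s_(k+1) = -1 + 3/((k + 2)*(k + 3)*(k + 6))
s_(k+1) − s_k = 3*(-3*k - 13)/(k**5 + 17*k**4 + 107*k**3 + 307*k**2 + 396*k + 180)
(s_(k+1) − s_k) − t_k = 0

valid; difference matches t_k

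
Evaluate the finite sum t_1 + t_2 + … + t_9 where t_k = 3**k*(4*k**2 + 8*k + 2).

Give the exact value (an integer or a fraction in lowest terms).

The ratio is 3*(2*k**2 + 8*k + 7)/(2*k**2 + 4*k + 1).
So A=3 and B=1, with C=k**2 + 2*k + 1/2.
f must satisfy (3)·f(k+1) − (1)·f(k) = k**2 + 2*k + 1/2.
Bound: deg f ≤ 2.
Match coefficients ⇒ f(k) = (2*k**2 - 2*k + 1)/4.
So s_k = (B(k−1)f/C)·t_k = ((2*k**2 - 2*k + 1)/(2*(2*k**2 + 4*k + 1)))·t_k = 3**k*(2*k**2 - 2*k + 1).
s_(k+1) − s_k = 3**k*(4*k**2 + 8*k + 2) = t_k.
Telescoping: Σ = s_(10) − s_(1) = 10687869 − (3) = 10687866.

Σ = 10687866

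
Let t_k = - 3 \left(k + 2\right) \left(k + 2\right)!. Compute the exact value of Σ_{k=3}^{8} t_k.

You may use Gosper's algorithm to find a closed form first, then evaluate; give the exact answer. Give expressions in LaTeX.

Σ = -119750040

Compute t_(k+1)/t_k: get (k + 3)**2/(k + 2).
Gosper form: A/B · C(k+1)/C(k) with A=k + 3, B=1, C=k + 2.
f must satisfy (k + 3)·f(k+1) − (1)·f(k) = k + 2.
d = 0 from the (1,0,1) case.
A polynomial solution: f(k) = 1.
Then R = B(k−1)f/C = 1/(k + 2), so s_k = R(k)·t_k = -3*factorial(k + 2).
Check: Δs_k = -3*(k + 2)*factorial(k + 2). ✓
Sum = s_(9) − s_(3); s_(9) = -119750400, s_(3) = -360 ⇒ -119750040.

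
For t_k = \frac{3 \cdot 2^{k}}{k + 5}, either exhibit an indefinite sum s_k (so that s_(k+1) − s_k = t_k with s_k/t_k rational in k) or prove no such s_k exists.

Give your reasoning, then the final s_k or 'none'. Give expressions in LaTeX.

r(k) = 2*(k + 5)/(k + 6) after simplifying.
A = 2*k + 10, B = k + 6, C = 1.
Set up (2*k + 10)·f(k+1) − (k + 5)·f(k) − (1) = 0.
deg f ≤ -1 (via 1,1,0).
Negative degree bound (-1): no f exists, t_k not Gosper-summable.

none — t_k is not Gosper-summable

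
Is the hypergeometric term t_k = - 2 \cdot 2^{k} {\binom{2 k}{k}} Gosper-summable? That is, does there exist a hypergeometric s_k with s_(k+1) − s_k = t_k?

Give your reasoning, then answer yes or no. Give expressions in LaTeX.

r(k) = 4*(2*k + 1)/(k + 1) after simplifying.
Factor: A=8*k + 4; B=k + 1; C=1.
Key eq: (8*k + 4)·f(k+1) = (k)·f(k) + (1).
Bound: deg f ≤ -1.
deg f ≤ -1 is impossible — no certificate.

No; the degree bound rules out any f.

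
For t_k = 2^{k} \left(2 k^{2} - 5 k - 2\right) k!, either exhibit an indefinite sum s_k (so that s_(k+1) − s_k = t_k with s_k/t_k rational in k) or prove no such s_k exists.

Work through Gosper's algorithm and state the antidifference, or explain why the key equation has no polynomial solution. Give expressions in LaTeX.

s_k = 2^{k} \left(k - 4\right) k!

r(k) = 2*(2*k**3 + k**2 - 6*k - 5)/(2*k**2 - 5*k - 2) after simplifying.
Take A(k)=2*k + 2, B(k)=1, C(k)=k**2 - 5*k/2 - 1.
Key eq: (2*k + 2)·f(k+1) = (1)·f(k) + (k**2 - 5*k/2 - 1).
Degrees (1,0,2) ⇒ d ≤ 1.
Match coefficients ⇒ f(k) = (k - 4)/2.
R(k) = B(k−1)·f(k)/C(k) = (k - 4)/(2*k**2 - 5*k - 2); s_k = R·t_k = 2**k*(k - 4)*factorial(k).
Δs = 2**k*(2*k**2 - 5*k - 2)*factorial(k), as required.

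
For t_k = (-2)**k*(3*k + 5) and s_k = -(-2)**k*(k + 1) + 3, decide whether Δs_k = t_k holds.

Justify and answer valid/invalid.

s_(k+1) = 2*(-2)**k*(k + 2) + 3
s_(k+1) − s_k = (-2)**k*(3*k + 5)
(s_(k+1) − s_k) − t_k = 0

Valid — Δs_k = t_k.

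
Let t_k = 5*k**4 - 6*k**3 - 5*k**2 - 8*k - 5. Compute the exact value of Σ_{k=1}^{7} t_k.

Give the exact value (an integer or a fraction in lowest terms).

Σ = 17717

Step 1: r(k) = (5*k**4 + 14*k**3 + 7*k**2 - 16*k - 19)/(5*k**4 - 6*k**3 - 5*k**2 - 8*k - 5).
So A=1 and B=1, with C=k**4 - 6*k**3/5 - k**2 - 8*k/5 - 1.
Need (1)·f(k+1) − (1)·f(k) = k**4 - 6*k**3/5 - k**2 - 8*k/5 - 1.
From deg A=0, deg B=0, deg C=4: d=5.
Match coefficients ⇒ f(k) = k*(k**4 - 4*k**3 + 3*k**2 - 3*k - 2)/5.
Certificate R = B(k−1)f/C = k*(k**4 - 4*k**3 + 3*k**2 - 3*k - 2)/(5*k**4 - 6*k**3 - 5*k**2 - 8*k - 5) gives s_k = k*(k**4 - 4*k**3 + 3*k**2 - 3*k - 2).
Check: Δs_k = 5*k**4 - 6*k**3 - 5*k**2 - 8*k - 5. ✓
Σ_(k=1)^(7) t_k = s_(8) − s_(1) = 17712 − (-5) = 17717.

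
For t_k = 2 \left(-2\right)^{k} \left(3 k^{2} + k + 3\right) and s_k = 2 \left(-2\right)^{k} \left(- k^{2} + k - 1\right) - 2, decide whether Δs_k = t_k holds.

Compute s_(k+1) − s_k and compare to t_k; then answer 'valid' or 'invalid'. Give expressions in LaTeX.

s_(k+1) = 2*(-2)**(k + 1)*(k - (k + 1)**2) - 2
s_(k+1) − s_k = 2*(-2)**k*(3*k**2 + k + 3)
(s_(k+1) − s_k) − t_k = 0

valid (s_(k+1) − s_k reduces to t_k)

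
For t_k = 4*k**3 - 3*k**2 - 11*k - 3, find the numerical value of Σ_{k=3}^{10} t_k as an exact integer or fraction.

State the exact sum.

Compute t_(k+1)/t_k: get (4*k**3 + 9*k**2 - 5*k - 13)/(4*k**3 - 3*k**2 - 11*k - 3).
A = 1, B = 1, C = k**3 - 3*k**2/4 - 11*k/4 - 3/4.
f must satisfy (1)·f(k+1) − (1)·f(k) = k**3 - 3*k**2/4 - 11*k/4 - 3/4.
Bound: deg f ≤ 4.
Solve for f: f(k) = k*(k**3 - 3*k**2 - 3*k + 2)/4 (degree 4 ≤ 4).
Then R = B(k−1)f/C = k*(k**3 - 3*k**2 - 3*k + 2)/(4*k**3 - 3*k**2 - 11*k - 3), so s_k = R(k)·t_k = k*(k**3 - 3*k**2 - 3*k + 2).
Check: Δs_k = 4*k**3 - 3*k**2 - 11*k - 3. ✓
Evaluate s at k=11 and k=3: 10307 and -21; difference 10328.

Σ = 10328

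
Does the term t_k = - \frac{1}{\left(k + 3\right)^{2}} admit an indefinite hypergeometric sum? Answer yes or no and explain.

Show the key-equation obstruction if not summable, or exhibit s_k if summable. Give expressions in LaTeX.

No — key equation has no polynomial f.

Compute t_(k+1)/t_k: get (k + 3)**2/(k + 4)**2.
Take A(k)=k**2 + 6*k + 9, B(k)=k**2 + 8*k + 16, C(k)=1.
Solve (k**2 + 6*k + 9)·f(k+1) − (k**2 + 6*k + 9)·f(k) = 1.
deg f ≤ 0 (via 2,2,0).
f = c0 ⇒ A·f(k+1) − B(k−1)·f(k) − C = -1. The system {-1 = 0} is inconsistent; no antidifference.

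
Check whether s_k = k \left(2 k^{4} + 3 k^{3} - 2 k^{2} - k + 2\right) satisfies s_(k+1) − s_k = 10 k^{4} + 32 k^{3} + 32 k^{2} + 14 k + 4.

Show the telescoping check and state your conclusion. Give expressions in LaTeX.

valid; difference matches t_k

s_(k+1) = 2*k**5 + 13*k**4 + 30*k**3 + 31*k**2 + 16*k + 4
s_(k+1) − s_k = 10*k**4 + 32*k**3 + 32*k**2 + 14*k + 4
(s_(k+1) − s_k) − t_k = 0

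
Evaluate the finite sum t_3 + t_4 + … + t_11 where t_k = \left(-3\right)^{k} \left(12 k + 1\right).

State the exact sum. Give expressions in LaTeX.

Σ = -18069183

Compute t_(k+1)/t_k: get 3*(-12*k - 13)/(12*k + 1).
So A=-3 and B=1, with C=k + 1/12.
Key eq: (-3)·f(k+1) = (1)·f(k) + (k + 1/12).
Bound: deg f ≤ 1.
Solve for f: f(k) = -(3*k - 2)/12 (degree 1 ≤ 1).
Get s_k = R·t_k = (-3)**k*(2 - 3*k) with R(k) = B(k−1)f(k)/C(k) = -(3*k - 2)/(12*k + 1).
Check: Δs_k = (-3)**k*(12*k + 1). ✓
Evaluate s at k=12 and k=3: -18068994 and 189; difference -18069183.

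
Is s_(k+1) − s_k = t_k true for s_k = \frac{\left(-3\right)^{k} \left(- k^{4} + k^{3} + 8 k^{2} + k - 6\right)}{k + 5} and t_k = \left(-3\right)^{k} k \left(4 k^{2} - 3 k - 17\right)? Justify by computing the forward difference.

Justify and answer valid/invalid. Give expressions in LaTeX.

Invalid: residual \frac{\left(-3\right)^{k + 1} \left(4 k^{4} + 18 k^{3} - 35 k^{2} - 87 k + 3\right)}{k^{2} + 11 k + 30} ≠ 0.

s_(k+1) = (-3)**(k + 1)*(-k**4 - 3*k**3 + 5*k**2 + 16*k + 3)/(k + 6)
s_(k+1) − s_k = (-3)**k*(4*k**5 + 29*k**4 + 16*k**3 - 172*k**2 - 249*k - 9)/(k**2 + 11*k + 30)
(s_(k+1) − s_k) − t_k = (-3)**(k + 1)*(4*k**4 + 18*k**3 - 35*k**2 - 87*k + 3)/(k**2 + 11*k + 30)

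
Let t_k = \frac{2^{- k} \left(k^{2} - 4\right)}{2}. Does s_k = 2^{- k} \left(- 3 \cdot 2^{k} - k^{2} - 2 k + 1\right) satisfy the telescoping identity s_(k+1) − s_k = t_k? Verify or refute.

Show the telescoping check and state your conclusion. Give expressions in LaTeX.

s_(k+1) = (-6*2**k - k**2 - 4*k - 2)/(2*2**k)
s_(k+1) − s_k = (k**2 - 4)/(2*2**k)
(s_(k+1) − s_k) − t_k = 0

valid (s_(k+1) − s_k reduces to t_k)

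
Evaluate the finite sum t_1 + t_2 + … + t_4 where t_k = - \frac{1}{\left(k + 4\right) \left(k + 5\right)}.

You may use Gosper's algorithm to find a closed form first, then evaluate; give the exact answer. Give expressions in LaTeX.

Σ = -4/45

r(k) = (k + 4)/(k + 6) after simplifying.
Gosper form: A/B · C(k+1)/C(k) with A=k + 4, B=k + 6, C=1.
f must satisfy (k + 4)·f(k+1) − (k + 5)·f(k) = 1.
d = 1 from the (1,1,0) case.
A polynomial solution: f(k) = k/4.
Then R = B(k−1)f/C = k*(k + 5)/4, so s_k = R(k)·t_k = -k/(4*k + 16).
s_(k+1) − s_k = -1/(k**2 + 9*k + 20) = t_k.
Evaluate s at k=5 and k=1: -5/36 and -1/20; difference -4/45.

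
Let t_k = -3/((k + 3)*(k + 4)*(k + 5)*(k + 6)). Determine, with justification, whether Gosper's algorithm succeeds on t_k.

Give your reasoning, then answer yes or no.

Step 1: r(k) = (k + 3)/(k + 7).
So A=k + 3 and B=k + 7, with C=1.
Solve (k + 3)·f(k+1) − (k + 6)·f(k) = 1.
d = 3 from the (1,1,0) case.
Solving with deg f ≤ 3: f(k) = k*(k**2 + 12*k + 47)/180.
Then R = B(k−1)f/C = k*(k + 6)*(k**2 + 12*k + 47)/180, so s_k = R(k)·t_k = k*(-k**2 - 12*k - 47)/(60*(k + 3)*(k + 4)*(k + 5)).
s_(k+1) − s_k = -3/(k**4 + 18*k**3 + 119*k**2 + 342*k + 360) = t_k.

Yes. s_k = k*(-k**2 - 12*k - 47)/(60*(k + 3)*(k + 4)*(k + 5)).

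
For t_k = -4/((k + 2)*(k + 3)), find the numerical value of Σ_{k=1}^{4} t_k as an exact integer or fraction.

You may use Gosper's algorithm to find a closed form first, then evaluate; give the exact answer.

Compute t_(k+1)/t_k: get (k + 2)/(k + 4).
So A=k + 2 and B=k + 4, with C=1.
f must satisfy (k + 2)·f(k+1) − (k + 3)·f(k) = 1.
d = 1 from the (1,1,0) case.
Solve for f: f(k) = k/2 (degree 1 ≤ 1).
Then R = B(k−1)f/C = k*(k + 3)/2, so s_k = R(k)·t_k = -2*k/(k + 2).
Verify: -4/(k**2 + 5*k + 6) matches t_k.
Sum = s_(5) − s_(1); s_(5) = -10/7, s_(1) = -2/3 ⇒ -16/21.

Σ = -16/21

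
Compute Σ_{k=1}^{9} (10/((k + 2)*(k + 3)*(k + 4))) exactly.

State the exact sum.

Step 1: r(k) = (k + 2)/(k + 5).
Factor: A=k + 2; B=k + 5; C=1.
Set up (k + 2)·f(k+1) − (k + 4)·f(k) − (1) = 0.
d = 2 from the (1,1,0) case.
Coefficient equations give f(k) = k*(k + 5)/12.
So s_k = (B(k−1)f/C)·t_k = (k*(k + 4)*(k + 5)/12)·t_k = 5*k*(k + 5)/(6*(k + 2)*(k + 3)).
s_(k+1) − s_k = 10/(k**3 + 9*k**2 + 26*k + 24) = t_k.
Sum = s_(10) − s_(1); s_(10) = 125/156, s_(1) = 5/12 ⇒ 5/13.

Σ = 5/13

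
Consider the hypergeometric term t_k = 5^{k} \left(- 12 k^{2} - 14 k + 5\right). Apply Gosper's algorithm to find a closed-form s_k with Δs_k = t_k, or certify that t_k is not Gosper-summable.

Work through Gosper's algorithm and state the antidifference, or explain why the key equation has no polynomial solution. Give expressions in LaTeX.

s_k = 5^{k} k \left(4 - 3 k\right)

Ratio r(k) = 5*(12*k**2 + 38*k + 21)/(12*k**2 + 14*k - 5).
Take A(k)=5, B(k)=1, C(k)=k**2 + 7*k/6 - 5/12.
Key eq: (5)·f(k+1) = (1)·f(k) + (k**2 + 7*k/6 - 5/12).
d = 2 from the (0,0,2) case.
A polynomial solution: f(k) = k*(3*k - 4)/12.
Certificate R = B(k−1)f/C = k*(3*k - 4)/(12*k**2 + 14*k - 5) gives s_k = 5**k*k*(4 - 3*k).
Δs = 5**k*(-12*k**2 - 14*k + 5), as required.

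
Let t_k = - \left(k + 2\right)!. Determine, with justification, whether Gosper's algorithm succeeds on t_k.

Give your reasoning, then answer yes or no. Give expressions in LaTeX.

The ratio is k + 3.
Take A(k)=k + 3, B(k)=1, C(k)=1.
Need (k + 3)·f(k+1) − (1)·f(k) = 1.
From deg A=1, deg B=0, deg C=0: d=-1.
d = -1 < 0 ⇒ no nonzero polynomial f; not summable.

No; the degree bound rules out any f.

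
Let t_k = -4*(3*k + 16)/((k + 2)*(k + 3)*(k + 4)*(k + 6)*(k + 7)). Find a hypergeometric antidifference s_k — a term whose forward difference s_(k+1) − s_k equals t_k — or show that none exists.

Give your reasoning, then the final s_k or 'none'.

The ratio is (k + 2)*(k + 6)*(3*k + 19)/((k + 5)*(k + 8)*(3*k + 16)).
So A=k + 2 and B=k + 8, with C=k**2 + 31*k/3 + 80/3.
Solve (k + 2)·f(k+1) − (k + 7)·f(k) = k**2 + 31*k/3 + 80/3.
d = 5 from the (1,1,2) case.
A polynomial solution: f(k) = k*(k + 4)*(k + 5)*(k**2 + 11*k + 36)/108.
Get s_k = R·t_k = k*(-k**2 - 11*k - 36)/(9*(k**3 + 11*k**2 + 36*k + 36)) with R(k) = B(k−1)f(k)/C(k) = k*(k + 4)*(k + 7)*(k**2 + 11*k + 36)/(36*(3*k + 16)).
Δs = 4*(-3*k - 16)/(k**5 + 22*k**4 + 185*k**3 + 740*k**2 + 1404*k + 1008), as required.

s_k = k*(-k**2 - 11*k - 36)/(9*(k**3 + 11*k**2 + 36*k + 36))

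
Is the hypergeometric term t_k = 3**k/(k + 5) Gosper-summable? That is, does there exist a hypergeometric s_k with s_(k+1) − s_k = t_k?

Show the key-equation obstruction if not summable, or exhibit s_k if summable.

No — negative degree bound, so no certificate f.

t_(k+1)/t_k = 3*(k + 5)/(k + 6).
Normal form (A,B,C) = (3*k + 15, k + 6, 1).
Key eq: (3*k + 15)·f(k+1) = (k + 5)·f(k) + (1).
Bound: deg f ≤ -1.
d = -1 < 0 ⇒ no nonzero polynomial f; not summable.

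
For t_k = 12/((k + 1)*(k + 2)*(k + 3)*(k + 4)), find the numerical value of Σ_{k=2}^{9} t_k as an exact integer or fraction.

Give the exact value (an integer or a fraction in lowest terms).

Σ = 46/715

r(k) = (k + 1)/(k + 5) after simplifying.
Take A(k)=k + 1, B(k)=k + 5, C(k)=1.
Need (k + 1)·f(k+1) − (k + 4)·f(k) = 1.
d = 3 from the (1,1,0) case.
Solving with deg f ≤ 3: f(k) = k*(k**2 + 6*k + 11)/18.
So s_k = (B(k−1)f/C)·t_k = (k*(k + 4)*(k**2 + 6*k + 11)/18)·t_k = 2*k*(k**2 + 6*k + 11)/(3*(k + 1)*(k + 2)*(k + 3)).
Check: Δs_k = 12/(k**4 + 10*k**3 + 35*k**2 + 50*k + 24). ✓
Telescoping: Σ = s_(10) − s_(2) = 95/143 − (3/5) = 46/715.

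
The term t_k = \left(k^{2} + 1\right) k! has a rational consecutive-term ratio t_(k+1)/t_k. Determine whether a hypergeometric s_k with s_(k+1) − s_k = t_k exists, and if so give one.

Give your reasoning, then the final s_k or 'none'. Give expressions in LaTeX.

t_(k+1)/t_k = (k + 1)*((k + 1)**2 + 1)/(k**2 + 1).
Gosper form: A/B · C(k+1)/C(k) with A=k + 1, B=1, C=k**2 + 1.
Solve (k + 1)·f(k+1) − (1)·f(k) = k**2 + 1.
Bound: deg f ≤ 1.
Coefficient equations give f(k) = k - 1.
Certificate R = B(k−1)f/C = (k - 1)/(k**2 + 1) gives s_k = (k - 1)*factorial(k).
Δs = (k**2 + 1)*factorial(k), as required.

s_k = \left(k - 1\right) k!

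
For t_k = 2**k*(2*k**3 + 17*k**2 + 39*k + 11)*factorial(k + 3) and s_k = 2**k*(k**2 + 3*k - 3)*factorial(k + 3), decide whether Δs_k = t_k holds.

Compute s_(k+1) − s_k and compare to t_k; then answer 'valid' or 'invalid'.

s_(k+1) = 2**(k + 1)*(k**2 + 5*k + 1)*factorial(k + 4)
s_(k+1) − s_k = 2**k*(2*k**3 + 17*k**2 + 39*k + 11)*factorial(k + 3)
(s_(k+1) − s_k) − t_k = 0

Valid: the claim telescopes to t_k.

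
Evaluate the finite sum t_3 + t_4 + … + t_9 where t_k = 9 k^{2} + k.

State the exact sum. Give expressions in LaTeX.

Σ = 2562

The ratio is (k + 9*(k + 1)**2 + 1)/(k*(9*k + 1)).
A = 1, B = 1, C = k**2 + k/9.
Need (1)·f(k+1) − (1)·f(k) = k**2 + k/9.
From deg A=0, deg B=0, deg C=2: d=3.
Match coefficients ⇒ f(k) = k*(k - 1)*(3*k - 1)/9.
Then R = B(k−1)f/C = (k - 1)*(3*k - 1)/(9*k + 1), so s_k = R(k)·t_k = k*(3*k**2 - 4*k + 1).
Check: Δs_k = k*(9*k + 1). ✓
Evaluate s at k=10 and k=3: 2610 and 48; difference 2562.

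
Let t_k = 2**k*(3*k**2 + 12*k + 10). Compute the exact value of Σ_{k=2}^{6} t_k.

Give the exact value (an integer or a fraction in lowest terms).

Ratio r(k) = 2*(3*k**2 + 18*k + 25)/(3*k**2 + 12*k + 10).
Take A(k)=2, B(k)=1, C(k)=k**2 + 4*k + 10/3.
Solve (2)·f(k+1) − (1)·f(k) = k**2 + 4*k + 10/3.
deg f ≤ 2 (via 0,0,2).
Coefficient equations give f(k) = (3*k**2 + 4)/3.
Certificate R = B(k−1)f/C = (3*k**2 + 4)/(3*k**2 + 12*k + 10) gives s_k = 2**k*(3*k**2 + 4).
s_(k+1) − s_k = 2**k*(3*k**2 + 12*k + 10) = t_k.
Evaluate s at k=7 and k=2: 19328 and 64; difference 19264.

Σ = 19264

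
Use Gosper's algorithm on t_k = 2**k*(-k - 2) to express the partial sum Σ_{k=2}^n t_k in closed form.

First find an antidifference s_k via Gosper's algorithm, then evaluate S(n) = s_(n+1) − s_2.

Step 1: r(k) = 2*(k + 3)/(k + 2).
So A=2 and B=1, with C=k + 2.
Solve (2)·f(k+1) − (1)·f(k) = k + 2.
Degrees (0,0,1) ⇒ d ≤ 1.
Match coefficients ⇒ f(k) = k.
R(k) = B(k−1)·f(k)/C(k) = k/(k + 2); s_k = R·t_k = -2**k*k.
Check: Δs_k = 2**k*(-k - 2). ✓
Telescope: S(n) = s_(n+1) − s_(2) = 2**(n + 1)*(-n - 1) − (-8) = -2*2**n*n - 2*2**n + 8.

S(n) = -2*2**n*n - 2*2**n + 8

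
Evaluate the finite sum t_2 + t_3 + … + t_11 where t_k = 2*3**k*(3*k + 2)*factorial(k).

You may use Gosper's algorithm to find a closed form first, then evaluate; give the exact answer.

The ratio is 3*(k + 1)*(3*k + 5)/(3*k + 2).
Take A(k)=3*k + 3, B(k)=1, C(k)=k + 2/3.
Set up (3*k + 3)·f(k+1) − (1)·f(k) − (k + 2/3) = 0.
From deg A=1, deg B=0, deg C=1: d=0.
Solve for f: f(k) = 1/3 (degree 0 ≤ 0).
Then R = B(k−1)f/C = 1/(3*k + 2), so s_k = R(k)·t_k = 2*3**k*factorial(k).
Verify: 2*3**k*(3*k + 2)*factorial(k) matches t_k.
Evaluate s at k=12 and k=2: 509122178611200 and 36; difference 509122178611164.

Σ = 509122178611164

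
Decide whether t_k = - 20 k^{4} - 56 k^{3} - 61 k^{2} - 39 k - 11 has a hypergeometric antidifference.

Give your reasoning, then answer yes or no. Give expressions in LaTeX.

Yes. s_k = k \left(- 4 k^{4} - 4 k^{3} + k^{2} - 3 k - 1\right).

Compute t_(k+1)/t_k: get (20*k**4 + 136*k**3 + 349*k**2 + 409*k + 187)/(20*k**4 + 56*k**3 + 61*k**2 + 39*k + 11).
Gosper form: A/B · C(k+1)/C(k) with A=1, B=1, C=k**4 + 14*k**3/5 + 61*k**2/20 + 39*k/20 + 11/20.
Need (1)·f(k+1) − (1)·f(k) = k**4 + 14*k**3/5 + 61*k**2/20 + 39*k/20 + 11/20.
From deg A=0, deg B=0, deg C=4: d=5.
Solve for f: f(k) = k*(4*k**4 + 4*k**3 - k**2 + 3*k + 1)/20 (degree 5 ≤ 5).
R(k) = B(k−1)·f(k)/C(k) = k*(4*k**4 + 4*k**3 - k**2 + 3*k + 1)/(20*k**4 + 56*k**3 + 61*k**2 + 39*k + 11); s_k = R·t_k = k*(-4*k**4 - 4*k**3 + k**2 - 3*k - 1).
Check: Δs_k = -20*k**4 - 56*k**3 - 61*k**2 - 39*k - 11. ✓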